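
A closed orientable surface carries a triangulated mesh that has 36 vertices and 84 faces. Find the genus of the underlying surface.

4

Every face is a triangle, so 2E = 3·84 = 252, giving E = 126.
χ = V − E + F = 36 − 126 + 84 = -6.
For a closed orientable surface χ = 2 − 2g, so g = (2 − (-6))/2 = 4.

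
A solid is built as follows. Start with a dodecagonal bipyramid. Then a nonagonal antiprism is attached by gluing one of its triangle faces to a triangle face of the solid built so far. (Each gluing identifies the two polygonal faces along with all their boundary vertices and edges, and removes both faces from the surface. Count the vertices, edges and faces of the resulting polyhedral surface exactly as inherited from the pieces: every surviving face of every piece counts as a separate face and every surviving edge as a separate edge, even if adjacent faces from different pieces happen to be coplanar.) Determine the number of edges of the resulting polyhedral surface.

A dodecagonal bipyramid: V=14, E=36, F=24.
Attach a nonagonal antiprism (V=18, E=36, F=20) along a 3-gon: merge 3 vertices and 3 edges, delete both glued faces → V=29, E=69, F=42.
Check: V − E + F = 29 − 69 + 42 = 2.

69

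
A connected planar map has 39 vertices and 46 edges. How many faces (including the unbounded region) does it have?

Euler's formula for a connected plane graph: V − E + F = 2, so F = 2 − 39 + 46 = 9.

9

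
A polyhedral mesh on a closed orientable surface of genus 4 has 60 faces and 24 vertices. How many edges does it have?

For a closed orientable surface of genus 4, χ = 2 − 2·4 = -6.
E = V + F − (-6) = 24 + 60 − (-6) = 90.

90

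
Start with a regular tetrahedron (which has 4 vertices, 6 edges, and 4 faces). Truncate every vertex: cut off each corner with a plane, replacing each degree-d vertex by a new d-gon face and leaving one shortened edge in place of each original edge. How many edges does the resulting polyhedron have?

Truncation replaces each original edge-end by a new vertex, so V′ = 2E = 12.
Each original edge survives, and each old vertex of degree d contributes d new edges; summing degrees gives Σd = 2E, so E′ = E + 2E = 3E = 18.
Each original face survives and each original vertex becomes one new face: F′ = F + V = 8.

18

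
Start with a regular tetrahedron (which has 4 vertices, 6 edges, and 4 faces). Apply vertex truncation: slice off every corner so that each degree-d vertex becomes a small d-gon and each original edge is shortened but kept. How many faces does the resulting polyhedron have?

Truncation replaces each original edge-end by a new vertex, so V′ = 2E = 12.
Each original edge survives, and each old vertex of degree d contributes d new edges; summing degrees gives Σd = 2E, so E′ = E + 2E = 3E = 18.
Each original face survives and each original vertex becomes one new face: F′ = F + V = 8.

8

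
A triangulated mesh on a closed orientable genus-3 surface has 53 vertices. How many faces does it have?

114

χ = 2 − 2·3 = -4, and every face is a triangle so 3F = 2E.
V − E + F = -4 with E = 3F/2 gives 53 − (3/2 − 1)·F = -4, so F = 114 and E = 171.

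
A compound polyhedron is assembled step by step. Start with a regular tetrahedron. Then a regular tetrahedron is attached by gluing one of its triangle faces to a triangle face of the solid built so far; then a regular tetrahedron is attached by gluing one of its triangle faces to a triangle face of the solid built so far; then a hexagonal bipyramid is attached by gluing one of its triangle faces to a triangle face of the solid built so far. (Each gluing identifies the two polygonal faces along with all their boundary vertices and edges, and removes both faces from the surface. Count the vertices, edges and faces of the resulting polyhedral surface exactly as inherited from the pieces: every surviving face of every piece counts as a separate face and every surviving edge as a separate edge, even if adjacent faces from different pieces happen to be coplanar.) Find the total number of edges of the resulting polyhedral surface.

27

A regular tetrahedron: V=4, E=6, F=4.
Attach a regular tetrahedron (V=4, E=6, F=4) along a 3-gon: merge 3 vertices and 3 edges, delete both glued faces → V=5, E=9, F=6.
Attach a regular tetrahedron (V=4, E=6, F=4) along a 3-gon: merge 3 vertices and 3 edges, delete both glued faces → V=6, E=12, F=8.
Attach a hexagonal bipyramid (V=8, E=18, F=12) along a 3-gon: merge 3 vertices and 3 edges, delete both glued faces → V=11, E=27, F=18.
Check: V − E + F = 11 − 27 + 18 = 2.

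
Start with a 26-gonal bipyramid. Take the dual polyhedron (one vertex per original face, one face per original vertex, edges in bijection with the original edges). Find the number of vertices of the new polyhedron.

The base solid has V = 28, E = 78, F = 52.
The dual swaps V and F and preserves E: V′ = F = 52, E′ = E = 78, F′ = V = 28.

52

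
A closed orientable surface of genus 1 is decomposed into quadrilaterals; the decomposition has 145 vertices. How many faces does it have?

χ = 2 − 2·1 = 0, and every face is a square so 4F = 2E.
V − E + F = 0 with E = 4F/2 gives 145 − (4/2 − 1)·F = 0, so F = 145 and E = 290.

145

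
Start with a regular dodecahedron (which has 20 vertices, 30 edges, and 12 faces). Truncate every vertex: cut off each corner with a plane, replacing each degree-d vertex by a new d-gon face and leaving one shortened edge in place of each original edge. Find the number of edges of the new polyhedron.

Truncation replaces each original edge-end by a new vertex, so V′ = 2E = 60.
Each original edge survives, and each old vertex of degree d contributes d new edges; summing degrees gives Σd = 2E, so E′ = E + 2E = 3E = 90.
Each original face survives and each original vertex becomes one new face: F′ = F + V = 32.

90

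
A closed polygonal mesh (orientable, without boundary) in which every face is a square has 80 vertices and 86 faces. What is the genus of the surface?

4

Every face is a square, so 2E = 4·86 = 344, giving E = 172.
χ = V − E + F = 80 − 172 + 86 = -6.
For a closed orientable surface χ = 2 − 2g, so g = (2 − (-6))/2 = 4.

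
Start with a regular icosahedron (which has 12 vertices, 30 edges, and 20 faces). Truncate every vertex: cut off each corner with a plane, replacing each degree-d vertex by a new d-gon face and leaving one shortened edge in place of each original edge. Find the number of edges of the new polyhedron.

Truncation replaces each original edge-end by a new vertex, so V′ = 2E = 60.
Each original edge survives, and each old vertex of degree d contributes d new edges; summing degrees gives Σd = 2E, so E′ = E + 2E = 3E = 90.
Each original face survives and each original vertex becomes one new face: F′ = F + V = 32.

90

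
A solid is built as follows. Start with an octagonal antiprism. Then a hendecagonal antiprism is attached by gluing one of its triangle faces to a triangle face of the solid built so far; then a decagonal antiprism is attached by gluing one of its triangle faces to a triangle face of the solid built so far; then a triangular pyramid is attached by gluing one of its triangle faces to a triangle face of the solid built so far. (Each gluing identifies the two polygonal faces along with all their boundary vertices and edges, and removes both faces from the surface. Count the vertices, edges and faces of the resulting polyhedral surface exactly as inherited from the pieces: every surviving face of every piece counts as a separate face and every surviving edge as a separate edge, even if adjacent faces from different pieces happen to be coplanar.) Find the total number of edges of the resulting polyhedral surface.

113

An octagonal antiprism: V=16, E=32, F=18.
Attach a hendecagonal antiprism (V=22, E=44, F=24) along a 3-gon: merge 3 vertices and 3 edges, delete both glued faces → V=35, E=73, F=40.
Attach a decagonal antiprism (V=20, E=40, F=22) along a 3-gon: merge 3 vertices and 3 edges, delete both glued faces → V=52, E=110, F=60.
Attach a triangular pyramid (V=4, E=6, F=4) along a 3-gon: merge 3 vertices and 3 edges, delete both glued faces → V=53, E=113, F=62.
Check: V − E + F = 53 − 113 + 62 = 2.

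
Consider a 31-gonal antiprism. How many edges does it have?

An antiprism on an n-gon has two n-gon caps and 2n triangles: V = 2·31 = 62, E = 4·31 = 124, F = 2·31 + 2 = 64.
Check: V − E + F = 62 − 124 + 64 = 2.

124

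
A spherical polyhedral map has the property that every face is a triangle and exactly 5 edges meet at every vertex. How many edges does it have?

30

Each face has 3 edges and each edge borders two faces, so 2E = 3F.
Each vertex has degree 5, so 5V = 2E and hence V = 3F/5.
Euler: V − E + F = 2 ⇒ (3F/5) − (3F/2) + F = 2.
Multiply by 10: (6 − 15 + 10)F = 20, i.e. 1F = 20.
So F = 20, E = 3·20/2 = 30, V = 3·20/5 = 12.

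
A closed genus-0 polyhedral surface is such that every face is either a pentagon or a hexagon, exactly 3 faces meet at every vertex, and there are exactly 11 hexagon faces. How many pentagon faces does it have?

12

Let x be the number of pentagons; then F = 11 + x.
Edge–face incidences: 2E = 6·11 + 5·x = 66 + 5x.
Every vertex has degree 3, so 3V = 2E.
Euler: V − E + F = 2 ⇒ (2E)/3 − E + (11 + x) = 2.
Multiply by 6: 2·(2E) − 3·(2E) + 6·(11 + x) = 12, i.e. 66 + 6x − (66 + 5x) = 12.
Collecting terms: x = 12.
Then 2E = 66 + 5·12 = 126, so E = 63, V = 2E/3 = 42, F = 11 + 12 = 23.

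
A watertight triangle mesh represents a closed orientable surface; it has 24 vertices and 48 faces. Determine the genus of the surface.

1

Every face is a triangle, so 2E = 3·48 = 144, giving E = 72.
χ = V − E + F = 24 − 72 + 48 = 0.
For a closed orientable surface χ = 2 − 2g, so g = (2 − (0))/2 = 1.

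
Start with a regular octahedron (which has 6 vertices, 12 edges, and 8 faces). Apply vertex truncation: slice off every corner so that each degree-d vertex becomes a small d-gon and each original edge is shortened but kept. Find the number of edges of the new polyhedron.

36

Truncation replaces each original edge-end by a new vertex, so V′ = 2E = 24.
Each original edge survives, and each old vertex of degree d contributes d new edges; summing degrees gives Σd = 2E, so E′ = E + 2E = 3E = 36.
Each original face survives and each original vertex becomes one new face: F′ = F + V = 14.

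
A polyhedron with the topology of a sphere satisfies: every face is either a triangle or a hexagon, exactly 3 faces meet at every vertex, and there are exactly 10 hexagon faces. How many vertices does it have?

Let x be the number of triangles; then F = 10 + x.
Edge–face incidences: 2E = 6·10 + 3·x = 60 + 3x.
Every vertex has degree 3, so 3V = 2E.
Euler: V − E + F = 2 ⇒ (2E)/3 − E + (10 + x) = 2.
Multiply by 6: 2·(2E) − 3·(2E) + 6·(10 + x) = 12, i.e. 60 + 6x − (60 + 3x) = 12.
Collecting terms: 3x = 12, so x = 4.
Then 2E = 60 + 3·4 = 72, so E = 36, V = 2E/3 = 24, F = 10 + 4 = 14.

24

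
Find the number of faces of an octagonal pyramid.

9

A pyramid on an n-gon base has one n-gon and n triangles: V = 8 + 1 = 9, E = 2·8 = 16, F = 8 + 1 = 9.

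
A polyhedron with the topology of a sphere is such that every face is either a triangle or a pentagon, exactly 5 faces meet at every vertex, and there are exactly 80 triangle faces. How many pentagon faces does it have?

Let x be the number of pentagons; then F = 80 + x.
Edge–face incidences: 2E = 3·80 + 5·x = 240 + 5x.
Every vertex has degree 5, so 5V = 2E.
Euler: V − E + F = 2 ⇒ (2E)/5 − E + (80 + x) = 2.
Multiply by 10: 2·(2E) − 5·(2E) + 10·(80 + x) = 20, i.e. 800 + 10x − 3·(240 + 5x) = 20.
Collecting terms: −5x + 80 = 20, so −5x = −60, so x = 12.
Then 2E = 240 + 5·12 = 300, so E = 150, V = 2E/5 = 60, F = 80 + 12 = 92.

12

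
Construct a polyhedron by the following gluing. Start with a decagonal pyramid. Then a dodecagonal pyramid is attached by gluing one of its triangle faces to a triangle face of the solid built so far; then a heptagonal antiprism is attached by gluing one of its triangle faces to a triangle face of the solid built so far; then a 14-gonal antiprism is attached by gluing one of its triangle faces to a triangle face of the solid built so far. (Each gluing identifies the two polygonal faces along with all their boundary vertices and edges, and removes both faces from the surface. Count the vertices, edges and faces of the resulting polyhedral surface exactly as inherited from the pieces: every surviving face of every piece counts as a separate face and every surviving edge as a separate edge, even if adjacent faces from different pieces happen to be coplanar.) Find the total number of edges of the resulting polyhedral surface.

119

A decagonal pyramid: V=11, E=20, F=11.
Attach a dodecagonal pyramid (V=13, E=24, F=13) along a 3-gon: merge 3 vertices and 3 edges, delete both glued faces → V=21, E=41, F=22.
Attach a heptagonal antiprism (V=14, E=28, F=16) along a 3-gon: merge 3 vertices and 3 edges, delete both glued faces → V=32, E=66, F=36.
Attach a 14-gonal antiprism (V=28, E=56, F=30) along a 3-gon: merge 3 vertices and 3 edges, delete both glued faces → V=57, E=119, F=64.
Check: V − E + F = 57 − 119 + 64 = 2.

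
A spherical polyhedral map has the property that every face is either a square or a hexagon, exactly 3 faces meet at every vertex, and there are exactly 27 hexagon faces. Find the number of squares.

Let x be the number of squares; then F = 27 + x.
Edge–face incidences: 2E = 6·27 + 4·x = 162 + 4x.
Every vertex has degree 3, so 3V = 2E.
Euler: V − E + F = 2 ⇒ (2E)/3 − E + (27 + x) = 2.
Multiply by 6: 2·(2E) − 3·(2E) + 6·(27 + x) = 12, i.e. 162 + 6x − (162 + 4x) = 12.
Collecting terms: 2x = 12, so x = 6.
Then 2E = 162 + 4·6 = 186, so E = 93, V = 2E/3 = 62, F = 27 + 6 = 33.

6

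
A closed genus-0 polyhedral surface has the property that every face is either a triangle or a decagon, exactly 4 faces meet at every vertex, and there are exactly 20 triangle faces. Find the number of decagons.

2

Let x be the number of decagons; then F = 20 + x.
Edge–face incidences: 2E = 3·20 + 10·x = 60 + 10x.
Every vertex has degree 4, so 4V = 2E.
Euler: V − E + F = 2 ⇒ (2E)/4 − E + (20 + x) = 2.
Multiply by 8: 2·(2E) − 4·(2E) + 8·(20 + x) = 16, i.e. 160 + 8x − 2·(60 + 10x) = 16.
Collecting terms: −12x + 40 = 16, so −12x = −24, so x = 2.
Then 2E = 60 + 10·2 = 80, so E = 40, V = 2E/4 = 20, F = 20 + 2 = 22.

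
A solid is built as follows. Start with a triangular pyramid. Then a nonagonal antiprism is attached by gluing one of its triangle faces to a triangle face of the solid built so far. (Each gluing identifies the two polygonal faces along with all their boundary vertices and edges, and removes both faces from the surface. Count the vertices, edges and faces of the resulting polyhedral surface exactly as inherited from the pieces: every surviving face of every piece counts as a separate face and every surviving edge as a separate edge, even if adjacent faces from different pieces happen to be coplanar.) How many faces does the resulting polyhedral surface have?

A triangular pyramid: V=4, E=6, F=4.
Attach a nonagonal antiprism (V=18, E=36, F=20) along a 3-gon: merge 3 vertices and 3 edges, delete both glued faces → V=19, E=39, F=22.
Check: V − E + F = 19 − 39 + 22 = 2.

22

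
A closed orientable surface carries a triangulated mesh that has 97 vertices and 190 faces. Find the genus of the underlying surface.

0

Every face is a triangle, so 2E = 3·190 = 570, giving E = 285.
χ = V − E + F = 97 − 285 + 190 = 2.
For a closed orientable surface χ = 2 − 2g, so g = (2 − (2))/2 = 0.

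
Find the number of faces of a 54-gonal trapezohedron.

The n-trapezohedron (dual of the n-antiprism) has V = 2·54 + 2 = 110, E = 4·54 = 216, F = 2·54 = 108.

108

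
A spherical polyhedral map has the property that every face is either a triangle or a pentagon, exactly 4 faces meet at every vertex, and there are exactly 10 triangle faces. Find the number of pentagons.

Let x be the number of pentagons; then F = 10 + x.
Edge–face incidences: 2E = 3·10 + 5·x = 30 + 5x.
Every vertex has degree 4, so 4V = 2E.
Euler: V − E + F = 2 ⇒ (2E)/4 − E + (10 + x) = 2.
Multiply by 8: 2·(2E) − 4·(2E) + 8·(10 + x) = 16, i.e. 80 + 8x − 2·(30 + 5x) = 16.
Collecting terms: −2x + 20 = 16, so −2x = −4, so x = 2.
Then 2E = 30 + 5·2 = 40, so E = 20, V = 2E/4 = 10, F = 10 + 2 = 12.

2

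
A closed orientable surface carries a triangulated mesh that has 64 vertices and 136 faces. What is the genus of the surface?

3

Every face is a triangle, so 2E = 3·136 = 408, giving E = 204.
χ = V − E + F = 64 − 204 + 136 = -4.
For a closed orientable surface χ = 2 − 2g, so g = (2 − (-4))/2 = 3.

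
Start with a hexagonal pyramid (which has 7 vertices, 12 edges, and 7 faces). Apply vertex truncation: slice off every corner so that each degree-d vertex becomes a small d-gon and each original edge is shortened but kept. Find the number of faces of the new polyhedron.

Truncation replaces each original edge-end by a new vertex, so V′ = 2E = 24.
Each original edge survives, and each old vertex of degree d contributes d new edges; summing degrees gives Σd = 2E, so E′ = E + 2E = 3E = 36.
Each original face survives and each original vertex becomes one new face: F′ = F + V = 14.

14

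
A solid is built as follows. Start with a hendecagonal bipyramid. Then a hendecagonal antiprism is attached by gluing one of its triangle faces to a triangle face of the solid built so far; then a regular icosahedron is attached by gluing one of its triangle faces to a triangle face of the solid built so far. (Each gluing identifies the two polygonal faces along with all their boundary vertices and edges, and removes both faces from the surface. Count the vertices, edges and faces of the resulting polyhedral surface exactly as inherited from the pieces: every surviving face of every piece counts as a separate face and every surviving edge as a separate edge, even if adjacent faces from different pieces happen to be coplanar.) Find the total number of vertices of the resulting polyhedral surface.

A hendecagonal bipyramid: V=13, E=33, F=22.
Attach a hendecagonal antiprism (V=22, E=44, F=24) along a 3-gon: merge 3 vertices and 3 edges, delete both glued faces → V=32, E=74, F=44.
Attach a regular icosahedron (V=12, E=30, F=20) along a 3-gon: merge 3 vertices and 3 edges, delete both glued faces → V=41, E=101, F=62.
Check: V − E + F = 41 − 101 + 62 = 2.

41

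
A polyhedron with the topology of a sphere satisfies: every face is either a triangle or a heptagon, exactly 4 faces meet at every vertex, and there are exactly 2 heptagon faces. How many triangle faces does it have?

14

Let x be the number of triangles; then F = 2 + x.
Edge–face incidences: 2E = 7·2 + 3·x = 14 + 3x.
Every vertex has degree 4, so 4V = 2E.
Euler: V − E + F = 2 ⇒ (2E)/4 − E + (2 + x) = 2.
Multiply by 8: 2·(2E) − 4·(2E) + 8·(2 + x) = 16, i.e. 16 + 8x − 2·(14 + 3x) = 16.
Collecting terms: 2x − 12 = 16, so 2x = 28, so x = 14.
Then 2E = 14 + 3·14 = 56, so E = 28, V = 2E/4 = 14, F = 2 + 14 = 16.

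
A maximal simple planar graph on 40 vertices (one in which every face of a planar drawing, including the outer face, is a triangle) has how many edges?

In a plane triangulation 3F = 2E and V − E + F = 2, so E = 3V − 6 = 3·40 − 6 = 114.

114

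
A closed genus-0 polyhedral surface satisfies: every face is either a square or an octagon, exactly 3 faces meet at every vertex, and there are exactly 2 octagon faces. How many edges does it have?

Let x be the number of squares; then F = 2 + x.
Edge–face incidences: 2E = 8·2 + 4·x = 16 + 4x.
Every vertex has degree 3, so 3V = 2E.
Euler: V − E + F = 2 ⇒ (2E)/3 − E + (2 + x) = 2.
Multiply by 6: 2·(2E) − 3·(2E) + 6·(2 + x) = 12, i.e. 12 + 6x − (16 + 4x) = 12.
Collecting terms: 2x − 4 = 12, so 2x = 16, so x = 8.
Then 2E = 16 + 4·8 = 48, so E = 24, V = 2E/3 = 16, F = 2 + 8 = 10.

24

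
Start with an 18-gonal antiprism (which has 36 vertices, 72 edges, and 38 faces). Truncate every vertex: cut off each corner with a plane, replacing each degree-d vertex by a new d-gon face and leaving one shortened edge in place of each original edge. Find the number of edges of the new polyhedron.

216

Truncation replaces each original edge-end by a new vertex, so V′ = 2E = 144.
Each original edge survives, and each old vertex of degree d contributes d new edges; summing degrees gives Σd = 2E, so E′ = E + 2E = 3E = 216.
Each original face survives and each original vertex becomes one new face: F′ = F + V = 74.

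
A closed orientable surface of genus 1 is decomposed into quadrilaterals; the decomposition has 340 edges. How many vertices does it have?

χ = 2 − 2·1 = 0, and every face is a square so 4F = 2E.
F = 2E/4 = 170. Then V = 0 + E − F = 0 + 340 − 170 = 170.

170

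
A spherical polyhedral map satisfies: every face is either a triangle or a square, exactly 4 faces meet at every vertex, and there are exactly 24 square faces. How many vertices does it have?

30

Let x be the number of triangles; then F = 24 + x.
Edge–face incidences: 2E = 4·24 + 3·x = 96 + 3x.
Every vertex has degree 4, so 4V = 2E.
Euler: V − E + F = 2 ⇒ (2E)/4 − E + (24 + x) = 2.
Multiply by 8: 2·(2E) − 4·(2E) + 8·(24 + x) = 16, i.e. 192 + 8x − 2·(96 + 3x) = 16.
Collecting terms: 2x = 16, so x = 8.
Then 2E = 96 + 3·8 = 120, so E = 60, V = 2E/4 = 30, F = 24 + 8 = 32.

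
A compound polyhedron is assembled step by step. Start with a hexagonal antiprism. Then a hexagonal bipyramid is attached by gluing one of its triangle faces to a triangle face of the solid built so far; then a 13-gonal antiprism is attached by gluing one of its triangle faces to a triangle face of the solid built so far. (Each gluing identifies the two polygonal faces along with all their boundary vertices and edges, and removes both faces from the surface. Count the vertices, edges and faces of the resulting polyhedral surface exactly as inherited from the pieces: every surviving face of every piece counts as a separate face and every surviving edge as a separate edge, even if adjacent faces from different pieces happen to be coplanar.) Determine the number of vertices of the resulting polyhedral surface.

A hexagonal antiprism: V=12, E=24, F=14.
Attach a hexagonal bipyramid (V=8, E=18, F=12) along a 3-gon: merge 3 vertices and 3 edges, delete both glued faces → V=17, E=39, F=24.
Attach a 13-gonal antiprism (V=26, E=52, F=28) along a 3-gon: merge 3 vertices and 3 edges, delete both glued faces → V=40, E=88, F=50.
Check: V − E + F = 40 − 88 + 50 = 2.

40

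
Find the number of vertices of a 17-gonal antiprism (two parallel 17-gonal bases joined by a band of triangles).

An antiprism on an n-gon has two n-gon caps and 2n triangles: V = 2·17 = 34, E = 4·17 = 68, F = 2·17 + 2 = 36.
Check: V − E + F = 34 − 68 + 36 = 2.

34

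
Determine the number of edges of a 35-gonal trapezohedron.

The n-trapezohedron (dual of the n-antiprism) has V = 2·35 + 2 = 72, E = 4·35 = 140, F = 2·35 = 70.

140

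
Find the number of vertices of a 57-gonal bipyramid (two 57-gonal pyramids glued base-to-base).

59

A bipyramid over an n-gon has 2n triangular faces and n + 2 vertices: V = 57 + 2 = 59, E = 3·57 = 171, F = 2·57 = 114.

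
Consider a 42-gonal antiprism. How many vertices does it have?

An antiprism on an n-gon has two n-gon caps and 2n triangles: V = 2·42 = 84, E = 4·42 = 168, F = 2·42 + 2 = 86.

84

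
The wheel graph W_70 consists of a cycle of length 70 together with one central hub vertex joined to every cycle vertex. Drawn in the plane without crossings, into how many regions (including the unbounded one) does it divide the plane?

71

W_70 has V = 70 + 1 = 71 vertices and E = 2·70 = 140 edges.
By Euler's formula F = 2 − V + E = 2 − 71 + 140 = 71.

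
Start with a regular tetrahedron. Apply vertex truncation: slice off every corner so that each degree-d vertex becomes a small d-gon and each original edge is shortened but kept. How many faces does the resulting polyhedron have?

8

The base solid has V = 4, E = 6, F = 4.
Truncation replaces each original edge-end by a new vertex, so V′ = 2E = 12.
Each original edge survives, and each old vertex of degree d contributes d new edges; summing degrees gives Σd = 2E, so E′ = E + 2E = 3E = 18.
Each original face survives and each original vertex becomes one new face: F′ = F + V = 8.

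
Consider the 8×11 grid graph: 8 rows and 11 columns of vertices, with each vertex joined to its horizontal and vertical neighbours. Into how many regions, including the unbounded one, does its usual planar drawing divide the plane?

The grid has V = 8·11 = 88 vertices and E = 8·10 + 11·7 = 157 edges.
F = 2 − V + E = 2 − 88 + 157 = 71.

71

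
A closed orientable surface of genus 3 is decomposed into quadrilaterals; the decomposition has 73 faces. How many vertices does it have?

69

χ = 2 − 2·3 = -4, and every face is a square so 4F = 2E.
E = 4·73/2 = 146. Then V = -4 + E − F = -4 + 146 − 73 = 69.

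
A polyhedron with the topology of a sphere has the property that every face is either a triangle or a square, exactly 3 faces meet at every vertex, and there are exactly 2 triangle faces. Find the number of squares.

3

Let x be the number of squares; then F = 2 + x.
Edge–face incidences: 2E = 3·2 + 4·x = 6 + 4x.
Every vertex has degree 3, so 3V = 2E.
Euler: V − E + F = 2 ⇒ (2E)/3 − E + (2 + x) = 2.
Multiply by 6: 2·(2E) − 3·(2E) + 6·(2 + x) = 12, i.e. 12 + 6x − (6 + 4x) = 12.
Collecting terms: 2x + 6 = 12, so 2x = 6, so x = 3.
Then 2E = 6 + 4·3 = 18, so E = 9, V = 2E/3 = 6, F = 2 + 3 = 5.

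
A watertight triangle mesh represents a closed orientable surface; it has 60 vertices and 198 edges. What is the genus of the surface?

4

Every face is a triangle and each edge borders two faces, so 3F = 2·198, giving F = 132.
χ = V − E + F = 60 − 198 + 132 = -6.
For a closed orientable surface χ = 2 − 2g, so g = (2 − (-6))/2 = 4.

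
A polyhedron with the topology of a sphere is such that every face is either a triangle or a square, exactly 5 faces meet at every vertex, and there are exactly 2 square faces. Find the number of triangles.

Let x be the number of triangles; then F = 2 + x.
Edge–face incidences: 2E = 4·2 + 3·x = 8 + 3x.
Every vertex has degree 5, so 5V = 2E.
Euler: V − E + F = 2 ⇒ (2E)/5 − E + (2 + x) = 2.
Multiply by 10: 2·(2E) − 5·(2E) + 10·(2 + x) = 20, i.e. 20 + 10x − 3·(8 + 3x) = 20.
Collecting terms: x − 4 = 20, so x = 24.
Then 2E = 8 + 3·24 = 80, so E = 40, V = 2E/5 = 16, F = 2 + 24 = 26.

24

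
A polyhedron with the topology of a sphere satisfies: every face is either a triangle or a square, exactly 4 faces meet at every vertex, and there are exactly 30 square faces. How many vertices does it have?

Let x be the number of triangles; then F = 30 + x.
Edge–face incidences: 2E = 4·30 + 3·x = 120 + 3x.
Every vertex has degree 4, so 4V = 2E.
Euler: V − E + F = 2 ⇒ (2E)/4 − E + (30 + x) = 2.
Multiply by 8: 2·(2E) − 4·(2E) + 8·(30 + x) = 16, i.e. 240 + 8x − 2·(120 + 3x) = 16.
Collecting terms: 2x = 16, so x = 8.
Then 2E = 120 + 3·8 = 144, so E = 72, V = 2E/4 = 36, F = 30 + 8 = 38.

36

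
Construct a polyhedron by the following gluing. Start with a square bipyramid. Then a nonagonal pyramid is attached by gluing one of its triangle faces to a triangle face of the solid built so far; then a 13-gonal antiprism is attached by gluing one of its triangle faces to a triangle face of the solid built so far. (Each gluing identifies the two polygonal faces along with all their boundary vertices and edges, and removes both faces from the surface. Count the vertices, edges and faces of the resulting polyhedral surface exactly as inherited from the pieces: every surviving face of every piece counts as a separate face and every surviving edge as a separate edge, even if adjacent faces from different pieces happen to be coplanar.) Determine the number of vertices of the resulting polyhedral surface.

A square bipyramid: V=6, E=12, F=8.
Attach a nonagonal pyramid (V=10, E=18, F=10) along a 3-gon: merge 3 vertices and 3 edges, delete both glued faces → V=13, E=27, F=16.
Attach a 13-gonal antiprism (V=26, E=52, F=28) along a 3-gon: merge 3 vertices and 3 edges, delete both glued faces → V=36, E=76, F=42.
Check: V − E + F = 36 − 76 + 42 = 2.

36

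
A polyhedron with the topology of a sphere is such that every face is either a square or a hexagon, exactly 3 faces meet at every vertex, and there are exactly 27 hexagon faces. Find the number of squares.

6

Let x be the number of squares; then F = 27 + x.
Edge–face incidences: 2E = 6·27 + 4·x = 162 + 4x.
Every vertex has degree 3, so 3V = 2E.
Euler: V − E + F = 2 ⇒ (2E)/3 − E + (27 + x) = 2.
Multiply by 6: 2·(2E) − 3·(2E) + 6·(27 + x) = 12, i.e. 162 + 6x − (162 + 4x) = 12.
Collecting terms: 2x = 12, so x = 6.
Then 2E = 162 + 4·6 = 186, so E = 93, V = 2E/3 = 62, F = 27 + 6 = 33.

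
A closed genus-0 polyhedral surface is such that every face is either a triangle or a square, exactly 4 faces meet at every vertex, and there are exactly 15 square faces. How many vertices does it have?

21

Let x be the number of triangles; then F = 15 + x.
Edge–face incidences: 2E = 4·15 + 3·x = 60 + 3x.
Every vertex has degree 4, so 4V = 2E.
Euler: V − E + F = 2 ⇒ (2E)/4 − E + (15 + x) = 2.
Multiply by 8: 2·(2E) − 4·(2E) + 8·(15 + x) = 16, i.e. 120 + 8x − 2·(60 + 3x) = 16.
Collecting terms: 2x = 16, so x = 8.
Then 2E = 60 + 3·8 = 84, so E = 42, V = 2E/4 = 21, F = 15 + 8 = 23.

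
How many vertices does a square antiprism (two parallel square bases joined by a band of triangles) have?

8

An antiprism on an n-gon has two n-gon caps and 2n triangles: V = 2·4 = 8, E = 4·4 = 16, F = 2·4 + 2 = 10.
Check: V − E + F = 8 − 16 + 10 = 2.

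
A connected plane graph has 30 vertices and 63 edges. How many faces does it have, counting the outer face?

Euler's formula for a connected plane graph: V − E + F = 2, so F = 2 − 30 + 63 = 35.

35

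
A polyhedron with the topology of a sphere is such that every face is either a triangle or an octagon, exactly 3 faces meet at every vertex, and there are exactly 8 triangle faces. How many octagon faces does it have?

6

Let x be the number of octagons; then F = 8 + x.
Edge–face incidences: 2E = 3·8 + 8·x = 24 + 8x.
Every vertex has degree 3, so 3V = 2E.
Euler: V − E + F = 2 ⇒ (2E)/3 − E + (8 + x) = 2.
Multiply by 6: 2·(2E) − 3·(2E) + 6·(8 + x) = 12, i.e. 48 + 6x − (24 + 8x) = 12.
Collecting terms: −2x + 24 = 12, so −2x = −12, so x = 6.
Then 2E = 24 + 8·6 = 72, so E = 36, V = 2E/3 = 24, F = 8 + 6 = 14.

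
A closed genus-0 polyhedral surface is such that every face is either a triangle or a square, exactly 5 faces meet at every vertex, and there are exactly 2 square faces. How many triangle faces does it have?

24

Let x be the number of triangles; then F = 2 + x.
Edge–face incidences: 2E = 4·2 + 3·x = 8 + 3x.
Every vertex has degree 5, so 5V = 2E.
Euler: V − E + F = 2 ⇒ (2E)/5 − E + (2 + x) = 2.
Multiply by 10: 2·(2E) − 5·(2E) + 10·(2 + x) = 20, i.e. 20 + 10x − 3·(8 + 3x) = 20.
Collecting terms: x − 4 = 20, so x = 24.
Then 2E = 8 + 3·24 = 80, so E = 40, V = 2E/5 = 16, F = 2 + 24 = 26.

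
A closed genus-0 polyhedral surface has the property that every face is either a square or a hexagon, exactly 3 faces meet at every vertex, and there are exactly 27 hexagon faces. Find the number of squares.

6

Let x be the number of squares; then F = 27 + x.
Edge–face incidences: 2E = 6·27 + 4·x = 162 + 4x.
Every vertex has degree 3, so 3V = 2E.
Euler: V − E + F = 2 ⇒ (2E)/3 − E + (27 + x) = 2.
Multiply by 6: 2·(2E) − 3·(2E) + 6·(27 + x) = 12, i.e. 162 + 6x − (162 + 4x) = 12.
Collecting terms: 2x = 12, so x = 6.
Then 2E = 162 + 4·6 = 186, so E = 93, V = 2E/3 = 62, F = 27 + 6 = 33.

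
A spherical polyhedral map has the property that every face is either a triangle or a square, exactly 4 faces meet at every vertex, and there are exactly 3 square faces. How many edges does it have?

Let x be the number of triangles; then F = 3 + x.
Edge–face incidences: 2E = 4·3 + 3·x = 12 + 3x.
Every vertex has degree 4, so 4V = 2E.
Euler: V − E + F = 2 ⇒ (2E)/4 − E + (3 + x) = 2.
Multiply by 8: 2·(2E) − 4·(2E) + 8·(3 + x) = 16, i.e. 24 + 8x − 2·(12 + 3x) = 16.
Collecting terms: 2x = 16, so x = 8.
Then 2E = 12 + 3·8 = 36, so E = 18, V = 2E/4 = 9, F = 3 + 8 = 11.

18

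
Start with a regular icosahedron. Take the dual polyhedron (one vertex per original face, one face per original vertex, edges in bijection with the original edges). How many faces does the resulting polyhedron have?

12

The base solid has V = 12, E = 30, F = 20.
The dual swaps V and F and preserves E: V′ = F = 20, E′ = E = 30, F′ = V = 12.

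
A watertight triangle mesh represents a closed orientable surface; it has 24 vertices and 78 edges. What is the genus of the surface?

Every face is a triangle and each edge borders two faces, so 3F = 2·78, giving F = 52.
χ = V − E + F = 24 − 78 + 52 = -2.
For a closed orientable surface χ = 2 − 2g, so g = (2 − (-2))/2 = 2.

2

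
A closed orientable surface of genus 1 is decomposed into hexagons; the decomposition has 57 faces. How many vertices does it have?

χ = 2 − 2·1 = 0, and every face is a hexagon so 6F = 2E.
E = 6·57/2 = 171. Then V = 0 + E − F = 0 + 171 − 57 = 114.

114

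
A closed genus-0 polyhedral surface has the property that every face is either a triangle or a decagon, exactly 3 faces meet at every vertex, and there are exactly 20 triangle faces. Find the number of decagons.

12

Let x be the number of decagons; then F = 20 + x.
Edge–face incidences: 2E = 3·20 + 10·x = 60 + 10x.
Every vertex has degree 3, so 3V = 2E.
Euler: V − E + F = 2 ⇒ (2E)/3 − E + (20 + x) = 2.
Multiply by 6: 2·(2E) − 3·(2E) + 6·(20 + x) = 12, i.e. 120 + 6x − (60 + 10x) = 12.
Collecting terms: −4x + 60 = 12, so −4x = −48, so x = 12.
Then 2E = 60 + 10·12 = 180, so E = 90, V = 2E/3 = 60, F = 20 + 12 = 32.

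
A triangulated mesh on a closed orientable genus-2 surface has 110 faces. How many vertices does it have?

53

χ = 2 − 2·2 = -2, and every face is a triangle so 3F = 2E.
E = 3·110/2 = 165. Then V = -2 + E − F = -2 + 165 − 110 = 53.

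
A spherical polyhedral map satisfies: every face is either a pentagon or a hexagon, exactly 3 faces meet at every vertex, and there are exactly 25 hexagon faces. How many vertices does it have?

70

Let x be the number of pentagons; then F = 25 + x.
Edge–face incidences: 2E = 6·25 + 5·x = 150 + 5x.
Every vertex has degree 3, so 3V = 2E.
Euler: V − E + F = 2 ⇒ (2E)/3 − E + (25 + x) = 2.
Multiply by 6: 2·(2E) − 3·(2E) + 6·(25 + x) = 12, i.e. 150 + 6x − (150 + 5x) = 12.
Collecting terms: x = 12.
Then 2E = 150 + 5·12 = 210, so E = 105, V = 2E/3 = 70, F = 25 + 12 = 37.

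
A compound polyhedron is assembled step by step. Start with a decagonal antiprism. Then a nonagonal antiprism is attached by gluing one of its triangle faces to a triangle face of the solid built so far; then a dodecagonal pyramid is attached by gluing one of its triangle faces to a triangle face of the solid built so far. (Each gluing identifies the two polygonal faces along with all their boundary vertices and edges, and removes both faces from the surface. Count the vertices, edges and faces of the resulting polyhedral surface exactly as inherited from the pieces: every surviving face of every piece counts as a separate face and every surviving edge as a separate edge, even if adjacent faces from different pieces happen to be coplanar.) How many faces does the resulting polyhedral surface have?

A decagonal antiprism: V=20, E=40, F=22.
Attach a nonagonal antiprism (V=18, E=36, F=20) along a 3-gon: merge 3 vertices and 3 edges, delete both glued faces → V=35, E=73, F=40.
Attach a dodecagonal pyramid (V=13, E=24, F=13) along a 3-gon: merge 3 vertices and 3 edges, delete both glued faces → V=45, E=94, F=51.
Check: V − E + F = 45 − 94 + 51 = 2.

51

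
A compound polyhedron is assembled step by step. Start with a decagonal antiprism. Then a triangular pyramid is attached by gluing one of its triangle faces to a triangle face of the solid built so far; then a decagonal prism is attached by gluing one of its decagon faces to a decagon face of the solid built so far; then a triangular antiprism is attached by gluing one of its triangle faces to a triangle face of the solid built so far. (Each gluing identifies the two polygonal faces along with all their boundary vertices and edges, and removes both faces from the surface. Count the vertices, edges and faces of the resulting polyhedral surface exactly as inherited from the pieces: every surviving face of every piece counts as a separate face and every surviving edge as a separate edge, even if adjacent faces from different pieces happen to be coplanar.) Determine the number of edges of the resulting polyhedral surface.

72

A decagonal antiprism: V=20, E=40, F=22.
Attach a triangular pyramid (V=4, E=6, F=4) along a 3-gon: merge 3 vertices and 3 edges, delete both glued faces → V=21, E=43, F=24.
Attach a decagonal prism (V=20, E=30, F=12) along a 10-gon: merge 10 vertices and 10 edges, delete both glued faces → V=31, E=63, F=34.
Attach a triangular antiprism (V=6, E=12, F=8) along a 3-gon: merge 3 vertices and 3 edges, delete both glued faces → V=34, E=72, F=40.
Check: V − E + F = 34 − 72 + 40 = 2.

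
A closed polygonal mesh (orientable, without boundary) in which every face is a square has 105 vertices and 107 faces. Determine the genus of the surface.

2

Every face is a square, so 2E = 4·107 = 428, giving E = 214.
χ = V − E + F = 105 − 214 + 107 = -2.
For a closed orientable surface χ = 2 − 2g, so g = (2 − (-2))/2 = 2.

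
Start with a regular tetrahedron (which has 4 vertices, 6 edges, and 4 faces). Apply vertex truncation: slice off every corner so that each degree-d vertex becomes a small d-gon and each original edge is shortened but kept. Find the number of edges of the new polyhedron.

Truncation replaces each original edge-end by a new vertex, so V′ = 2E = 12.
Each original edge survives, and each old vertex of degree d contributes d new edges; summing degrees gives Σd = 2E, so E′ = E + 2E = 3E = 18.
Each original face survives and each original vertex becomes one new face: F′ = F + V = 8.

18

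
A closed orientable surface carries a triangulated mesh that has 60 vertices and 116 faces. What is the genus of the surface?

0

Every face is a triangle, so 2E = 3·116 = 348, giving E = 174.
χ = V − E + F = 60 − 174 + 116 = 2.
For a closed orientable surface χ = 2 − 2g, so g = (2 − (2))/2 = 0.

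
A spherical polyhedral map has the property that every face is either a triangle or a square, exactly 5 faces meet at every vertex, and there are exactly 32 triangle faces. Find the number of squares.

Let x be the number of squares; then F = 32 + x.
Edge–face incidences: 2E = 3·32 + 4·x = 96 + 4x.
Every vertex has degree 5, so 5V = 2E.
Euler: V − E + F = 2 ⇒ (2E)/5 − E + (32 + x) = 2.
Multiply by 10: 2·(2E) − 5·(2E) + 10·(32 + x) = 20, i.e. 320 + 10x − 3·(96 + 4x) = 20.
Collecting terms: −2x + 32 = 20, so −2x = −12, so x = 6.
Then 2E = 96 + 4·6 = 120, so E = 60, V = 2E/5 = 24, F = 32 + 6 = 38.

6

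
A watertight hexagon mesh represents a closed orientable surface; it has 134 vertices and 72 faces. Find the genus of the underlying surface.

Every face is a hexagon, so 2E = 6·72 = 432, giving E = 216.
χ = V − E + F = 134 − 216 + 72 = -10.
For a closed orientable surface χ = 2 − 2g, so g = (2 − (-10))/2 = 6.

6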